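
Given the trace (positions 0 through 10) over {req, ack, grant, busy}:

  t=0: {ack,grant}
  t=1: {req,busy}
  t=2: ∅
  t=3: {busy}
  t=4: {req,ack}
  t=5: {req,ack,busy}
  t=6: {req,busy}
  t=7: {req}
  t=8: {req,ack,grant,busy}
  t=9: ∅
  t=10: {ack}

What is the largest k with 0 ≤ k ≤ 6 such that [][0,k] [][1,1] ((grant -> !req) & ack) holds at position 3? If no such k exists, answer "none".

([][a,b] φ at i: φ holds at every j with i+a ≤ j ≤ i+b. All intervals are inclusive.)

[][1,1] ((grant -> !req) & ack) must hold from j=3 onward; find where it first fails.
  j=3: holds
  j=4: holds
  j=5: fails
Holds on [3,4], so largest k = 1.

1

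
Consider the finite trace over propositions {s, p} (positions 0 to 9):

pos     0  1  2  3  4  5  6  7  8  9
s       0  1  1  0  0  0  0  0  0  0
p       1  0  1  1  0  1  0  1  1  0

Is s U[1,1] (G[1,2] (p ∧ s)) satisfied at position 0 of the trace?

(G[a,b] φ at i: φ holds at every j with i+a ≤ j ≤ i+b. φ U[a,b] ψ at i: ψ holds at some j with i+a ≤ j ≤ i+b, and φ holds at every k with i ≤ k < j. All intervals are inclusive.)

Need some j in [1,1] with G[1,2] (p ∧ s), and s at every k in [0,j-1].
  j=1: G[1,2] (p ∧ s) — fails at 3.
No j in the window works → until fails.

False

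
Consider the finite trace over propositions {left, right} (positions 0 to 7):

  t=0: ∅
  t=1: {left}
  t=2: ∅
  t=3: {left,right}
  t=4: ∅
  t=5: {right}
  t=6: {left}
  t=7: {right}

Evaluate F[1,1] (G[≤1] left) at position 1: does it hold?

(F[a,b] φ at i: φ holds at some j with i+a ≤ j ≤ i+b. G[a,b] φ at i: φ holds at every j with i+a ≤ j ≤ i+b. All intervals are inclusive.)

Check G[≤1] left at each j in [2,2]:
  j=2: fails at 2
No position in the window satisfies it → formula fails.

Does not hold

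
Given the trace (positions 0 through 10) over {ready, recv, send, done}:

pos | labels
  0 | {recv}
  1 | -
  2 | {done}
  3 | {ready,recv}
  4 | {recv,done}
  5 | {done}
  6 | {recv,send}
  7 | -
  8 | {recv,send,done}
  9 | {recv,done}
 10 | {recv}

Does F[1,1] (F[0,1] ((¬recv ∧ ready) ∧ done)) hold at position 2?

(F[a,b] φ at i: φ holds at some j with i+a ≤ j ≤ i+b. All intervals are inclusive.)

Check F[0,1] ((¬recv ∧ ready) ∧ done) at each j in [3,3]:
  j=3: fails (none in [3,4])
No position in the window satisfies it → formula fails.

False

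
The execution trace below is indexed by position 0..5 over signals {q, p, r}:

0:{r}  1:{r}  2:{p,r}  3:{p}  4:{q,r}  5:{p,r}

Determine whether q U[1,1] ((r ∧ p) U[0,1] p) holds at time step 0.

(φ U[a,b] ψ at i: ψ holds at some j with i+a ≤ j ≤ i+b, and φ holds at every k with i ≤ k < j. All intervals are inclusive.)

False

Need some j in [1,1] with ((r ∧ p) U[0,1] p), and q at every k in [0,j-1].
  j=1: ((r ∧ p) U[0,1] p) — fails.
No j in the window works → until fails.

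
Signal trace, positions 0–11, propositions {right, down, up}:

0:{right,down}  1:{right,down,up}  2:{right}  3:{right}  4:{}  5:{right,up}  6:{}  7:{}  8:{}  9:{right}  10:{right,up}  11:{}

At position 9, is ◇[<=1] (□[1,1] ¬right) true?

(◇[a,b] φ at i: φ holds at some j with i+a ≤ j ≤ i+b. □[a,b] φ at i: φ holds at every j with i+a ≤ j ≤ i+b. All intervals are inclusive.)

True

Check □[1,1] ¬right at each j in [9,10]:
  j=9: fails at 10
  j=10: holds on [11,11]
Found at j=10 → formula holds.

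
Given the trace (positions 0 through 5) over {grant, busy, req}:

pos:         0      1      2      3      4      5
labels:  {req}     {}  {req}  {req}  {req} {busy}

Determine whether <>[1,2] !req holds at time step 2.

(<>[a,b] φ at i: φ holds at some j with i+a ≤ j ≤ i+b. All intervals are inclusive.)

False

Check !req at each j in [3,4]:
  j=3: false
  j=4: false
No position in the window satisfies it → formula fails.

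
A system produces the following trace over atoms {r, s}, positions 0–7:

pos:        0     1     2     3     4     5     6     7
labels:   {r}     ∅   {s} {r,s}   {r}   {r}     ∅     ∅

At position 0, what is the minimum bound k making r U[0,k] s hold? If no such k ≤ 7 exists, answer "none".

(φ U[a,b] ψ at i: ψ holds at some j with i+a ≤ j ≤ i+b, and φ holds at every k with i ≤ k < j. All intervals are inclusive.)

none

Need earliest j ≥ 0 with s, and r at every k in [0,j-1].
  j=0: rhs fails.
  j=1: rhs fails.
  j=2: rhs holds but lhs fails at k=1.
  j=3: rhs holds but lhs fails at k=1.
  j=4: rhs fails.
  j=5: rhs fails.
  j=6: rhs fails.
  j=7: rhs fails.
No witness within the range → none.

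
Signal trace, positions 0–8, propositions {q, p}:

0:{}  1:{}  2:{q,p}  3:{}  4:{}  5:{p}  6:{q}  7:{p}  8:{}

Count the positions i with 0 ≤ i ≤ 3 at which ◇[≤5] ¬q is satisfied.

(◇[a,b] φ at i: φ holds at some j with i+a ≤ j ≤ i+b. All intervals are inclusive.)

4

Evaluate at each i in [0,3]:
  i=0: ✓ (witness j=0)
  i=1: ✓ (witness j=1)
  i=2: ✓ (witness j=3)
  i=3: ✓ (witness j=3)
Positions where it holds: {0, 1, 2, 3} → 4.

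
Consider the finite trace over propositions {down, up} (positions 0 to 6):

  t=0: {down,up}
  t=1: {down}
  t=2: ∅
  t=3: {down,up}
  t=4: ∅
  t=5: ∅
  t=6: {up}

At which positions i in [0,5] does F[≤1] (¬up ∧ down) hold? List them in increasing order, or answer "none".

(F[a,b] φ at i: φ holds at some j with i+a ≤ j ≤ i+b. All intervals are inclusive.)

0, 1

Evaluate at each i in [0,5]:
  i=0: ✓ (witness j=1)
  i=1: ✓ (witness j=1)
  i=2: ✗ (none in [2,3])
  i=3: ✗ (none in [3,4])
  i=4: ✗ (none in [4,5])
  i=5: ✗ (none in [5,6])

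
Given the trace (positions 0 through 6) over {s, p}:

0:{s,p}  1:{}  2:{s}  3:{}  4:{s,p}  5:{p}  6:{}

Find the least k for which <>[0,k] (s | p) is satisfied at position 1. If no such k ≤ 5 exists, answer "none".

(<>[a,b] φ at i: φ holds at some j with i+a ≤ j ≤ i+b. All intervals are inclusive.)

1

Scan j = 1,2,… for (s | p):
  j=1: fails
  j=2: holds
First hit at j=2, so smallest k = 2-1 = 1.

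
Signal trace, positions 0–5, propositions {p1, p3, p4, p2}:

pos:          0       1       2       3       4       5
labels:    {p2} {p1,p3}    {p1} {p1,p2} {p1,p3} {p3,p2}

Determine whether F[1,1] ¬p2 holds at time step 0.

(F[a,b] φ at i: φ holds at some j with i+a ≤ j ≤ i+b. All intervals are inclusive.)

Holds

Check ¬p2 at each j in [1,1]:
  j=1: true
Found at j=1 → formula holds.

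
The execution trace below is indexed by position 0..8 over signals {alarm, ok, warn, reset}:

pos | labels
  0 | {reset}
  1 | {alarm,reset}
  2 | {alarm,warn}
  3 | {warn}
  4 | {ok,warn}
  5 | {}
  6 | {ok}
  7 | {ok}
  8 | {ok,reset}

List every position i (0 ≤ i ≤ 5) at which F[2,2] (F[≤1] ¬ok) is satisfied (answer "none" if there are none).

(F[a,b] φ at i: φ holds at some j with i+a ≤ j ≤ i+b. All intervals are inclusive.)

0, 1, 2, 3

Evaluate at each i in [0,5]:
  i=0: ✓ (witness j=2)
  i=1: ✓ (witness j=3)
  i=2: ✓ (witness j=4)
  i=3: ✓ (witness j=5)
  i=4: ✗ (none in [6,6])
  i=5: ✗ (none in [7,7])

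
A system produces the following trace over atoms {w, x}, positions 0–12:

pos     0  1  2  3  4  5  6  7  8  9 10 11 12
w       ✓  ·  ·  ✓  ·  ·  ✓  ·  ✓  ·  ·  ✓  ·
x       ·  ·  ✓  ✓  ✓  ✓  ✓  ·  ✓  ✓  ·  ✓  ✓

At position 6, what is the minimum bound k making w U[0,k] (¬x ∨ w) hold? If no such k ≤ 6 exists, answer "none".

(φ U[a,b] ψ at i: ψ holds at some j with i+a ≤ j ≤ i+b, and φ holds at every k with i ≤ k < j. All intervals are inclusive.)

Need earliest j ≥ 6 with (¬x ∨ w), and w at every k in [6,j-1].
  j=6: rhs holds (empty prefix). k = 0.

0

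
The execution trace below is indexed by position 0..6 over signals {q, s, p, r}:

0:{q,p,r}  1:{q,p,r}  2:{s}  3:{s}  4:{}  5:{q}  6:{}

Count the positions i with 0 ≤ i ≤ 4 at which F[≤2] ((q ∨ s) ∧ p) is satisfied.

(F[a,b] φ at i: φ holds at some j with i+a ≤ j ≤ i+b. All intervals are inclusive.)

2

Evaluate at each i in [0,4]:
  i=0: ✓ (witness j=0)
  i=1: ✓ (witness j=1)
  i=2: ✗ (none in [2,4])
  i=3: ✗ (none in [3,5])
  i=4: ✗ (none in [4,6])
Positions where it holds: {0, 1} → 2.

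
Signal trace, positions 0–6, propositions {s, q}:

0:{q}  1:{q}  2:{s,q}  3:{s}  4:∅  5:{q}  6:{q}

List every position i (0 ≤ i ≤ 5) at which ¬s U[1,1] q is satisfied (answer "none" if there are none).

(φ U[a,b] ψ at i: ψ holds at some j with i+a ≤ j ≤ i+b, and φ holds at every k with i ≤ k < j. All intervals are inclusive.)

0, 1, 4, 5

Evaluate at each i in [0,5]:
  i=0: ✓ (rhs at j=1; lhs holds on [0,0])
  i=1: ✓ (rhs at j=2; lhs holds on [1,1])
  i=2: ✗ (no rhs in [3,3])
  i=3: ✗ (no rhs in [4,4])
  i=4: ✓ (rhs at j=5; lhs holds on [4,4])
  i=5: ✓ (rhs at j=6; lhs holds on [5,5])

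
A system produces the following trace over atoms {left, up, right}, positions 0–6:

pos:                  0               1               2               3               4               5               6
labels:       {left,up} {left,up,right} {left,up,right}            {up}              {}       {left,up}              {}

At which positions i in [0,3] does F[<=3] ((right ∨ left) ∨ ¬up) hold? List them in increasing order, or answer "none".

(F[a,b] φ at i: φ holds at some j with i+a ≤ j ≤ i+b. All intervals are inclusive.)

0, 1, 2, 3

Evaluate at each i in [0,3]:
  i=0: ✓ (witness j=0)
  i=1: ✓ (witness j=1)
  i=2: ✓ (witness j=2)
  i=3: ✓ (witness j=4)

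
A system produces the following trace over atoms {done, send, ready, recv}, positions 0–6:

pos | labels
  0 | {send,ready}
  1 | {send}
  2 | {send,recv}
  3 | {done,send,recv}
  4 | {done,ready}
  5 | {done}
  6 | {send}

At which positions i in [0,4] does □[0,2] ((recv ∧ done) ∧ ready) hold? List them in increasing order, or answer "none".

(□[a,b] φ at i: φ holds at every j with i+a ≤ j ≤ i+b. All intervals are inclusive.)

none

Evaluate at each i in [0,4]:
  i=0: ✗ (fails at j=0)
  i=1: ✗ (fails at j=1)
  i=2: ✗ (fails at j=2)
  i=3: ✗ (fails at j=3)
  i=4: ✗ (fails at j=4)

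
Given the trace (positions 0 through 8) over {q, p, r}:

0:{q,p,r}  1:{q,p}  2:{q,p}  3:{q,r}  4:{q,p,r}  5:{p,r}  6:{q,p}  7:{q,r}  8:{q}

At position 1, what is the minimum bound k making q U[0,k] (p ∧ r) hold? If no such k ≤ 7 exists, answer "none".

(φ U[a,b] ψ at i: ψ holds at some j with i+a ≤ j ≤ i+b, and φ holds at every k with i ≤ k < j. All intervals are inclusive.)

Need earliest j ≥ 1 with (p ∧ r), and q at every k in [1,j-1].
  j=1: rhs fails.
  j=2: rhs fails.
  j=3: rhs fails.
  j=4: rhs holds; lhs holds on [1,3]. k = 3.

3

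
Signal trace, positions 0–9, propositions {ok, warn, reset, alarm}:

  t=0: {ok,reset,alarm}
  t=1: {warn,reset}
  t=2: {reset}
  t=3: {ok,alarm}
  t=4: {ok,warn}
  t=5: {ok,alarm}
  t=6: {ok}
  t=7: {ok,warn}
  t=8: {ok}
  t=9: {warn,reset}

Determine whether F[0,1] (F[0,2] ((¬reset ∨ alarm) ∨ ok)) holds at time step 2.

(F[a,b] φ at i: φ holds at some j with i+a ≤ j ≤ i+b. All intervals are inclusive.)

Check F[0,2] ((¬reset ∨ alarm) ∨ ok) at each j in [2,3]:
  j=2: holds (witness at 3)
  j=3: holds (witness at 3)
Found at j=2 → formula holds.

True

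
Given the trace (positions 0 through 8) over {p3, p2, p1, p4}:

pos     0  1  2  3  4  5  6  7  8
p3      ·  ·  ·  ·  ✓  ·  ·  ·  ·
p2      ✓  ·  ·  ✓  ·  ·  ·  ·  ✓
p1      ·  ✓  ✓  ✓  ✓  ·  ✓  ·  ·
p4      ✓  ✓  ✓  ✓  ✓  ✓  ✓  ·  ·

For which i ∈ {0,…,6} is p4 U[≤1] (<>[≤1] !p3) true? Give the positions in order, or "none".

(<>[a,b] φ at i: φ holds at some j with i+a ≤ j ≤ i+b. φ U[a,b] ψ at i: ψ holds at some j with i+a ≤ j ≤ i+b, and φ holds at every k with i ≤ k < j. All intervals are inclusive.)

Evaluate at each i in [0,6]:
  i=0: ✓ (rhs at j=0)
  i=1: ✓ (rhs at j=1)
  i=2: ✓ (rhs at j=2)
  i=3: ✓ (rhs at j=3)
  i=4: ✓ (rhs at j=4)
  i=5: ✓ (rhs at j=5)
  i=6: ✓ (rhs at j=6)

0, 1, 2, 3, 4, 5, 6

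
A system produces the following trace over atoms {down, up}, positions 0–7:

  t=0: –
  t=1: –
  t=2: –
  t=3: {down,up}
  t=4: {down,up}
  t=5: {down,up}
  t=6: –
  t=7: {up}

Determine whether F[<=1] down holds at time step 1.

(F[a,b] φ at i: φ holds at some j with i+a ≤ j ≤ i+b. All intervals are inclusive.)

False

Check down at each j in [1,2]:
  j=1: false
  j=2: false
No position in the window satisfies it → formula fails.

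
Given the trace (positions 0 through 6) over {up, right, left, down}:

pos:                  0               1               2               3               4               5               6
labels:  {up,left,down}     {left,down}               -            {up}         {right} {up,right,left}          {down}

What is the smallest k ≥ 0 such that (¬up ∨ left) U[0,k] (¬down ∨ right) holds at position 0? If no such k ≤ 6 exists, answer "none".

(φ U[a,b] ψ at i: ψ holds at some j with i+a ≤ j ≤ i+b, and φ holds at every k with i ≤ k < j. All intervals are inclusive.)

Need earliest j ≥ 0 with (¬down ∨ right), and (¬up ∨ left) at every k in [0,j-1].
  j=0: rhs fails.
  j=1: rhs fails.
  j=2: rhs holds; lhs holds on [0,1]. k = 2.

2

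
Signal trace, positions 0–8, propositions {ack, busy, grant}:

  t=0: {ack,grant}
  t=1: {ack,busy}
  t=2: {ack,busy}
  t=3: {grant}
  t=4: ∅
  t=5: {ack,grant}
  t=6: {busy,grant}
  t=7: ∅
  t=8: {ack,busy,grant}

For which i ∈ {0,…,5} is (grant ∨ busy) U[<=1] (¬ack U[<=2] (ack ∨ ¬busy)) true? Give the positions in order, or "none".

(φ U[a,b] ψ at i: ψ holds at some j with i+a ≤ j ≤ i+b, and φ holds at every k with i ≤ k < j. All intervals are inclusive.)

Evaluate at each i in [0,5]:
  i=0: ✓ (rhs at j=0)
  i=1: ✓ (rhs at j=1)
  i=2: ✓ (rhs at j=2)
  i=3: ✓ (rhs at j=3)
  i=4: ✓ (rhs at j=4)
  i=5: ✓ (rhs at j=5)

0, 1, 2, 3, 4, 5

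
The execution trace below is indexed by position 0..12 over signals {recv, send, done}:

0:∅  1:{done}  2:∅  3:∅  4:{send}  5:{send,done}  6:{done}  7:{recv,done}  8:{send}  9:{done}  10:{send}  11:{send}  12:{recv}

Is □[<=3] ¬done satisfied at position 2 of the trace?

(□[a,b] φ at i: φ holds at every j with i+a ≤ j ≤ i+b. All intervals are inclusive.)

Check ¬done at every j in [2,5]:
  j=2: true
  j=3: true
  j=4: true
  j=5: false
Fails at j=5 → formula fails.

False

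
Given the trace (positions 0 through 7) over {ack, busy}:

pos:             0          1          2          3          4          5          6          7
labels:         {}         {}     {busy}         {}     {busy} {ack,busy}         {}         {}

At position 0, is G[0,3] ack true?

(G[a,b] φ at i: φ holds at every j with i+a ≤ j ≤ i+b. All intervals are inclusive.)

False

Check ack at every j in [0,3]:
  j=0: false
  j=1: false
  j=2: false
  j=3: false
Fails at j=0 → formula fails.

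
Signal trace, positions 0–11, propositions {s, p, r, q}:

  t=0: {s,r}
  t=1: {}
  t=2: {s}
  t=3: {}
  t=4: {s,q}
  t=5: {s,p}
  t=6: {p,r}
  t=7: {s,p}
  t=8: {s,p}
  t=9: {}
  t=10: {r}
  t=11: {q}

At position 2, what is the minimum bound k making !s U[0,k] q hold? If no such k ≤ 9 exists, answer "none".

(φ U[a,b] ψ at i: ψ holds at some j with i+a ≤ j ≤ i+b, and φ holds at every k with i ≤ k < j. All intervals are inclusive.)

none

Need earliest j ≥ 2 with q, and !s at every k in [2,j-1].
  j=2: rhs fails.
  j=3: rhs fails.
  j=4: rhs holds but lhs fails at k=2.
  j=5: rhs fails.
  j=6: rhs fails.
  j=7: rhs fails.
  j=8: rhs fails.
  j=9: rhs fails.
  j=10: rhs fails.
  j=11: rhs holds but lhs fails at k=2.
No witness within the range → none.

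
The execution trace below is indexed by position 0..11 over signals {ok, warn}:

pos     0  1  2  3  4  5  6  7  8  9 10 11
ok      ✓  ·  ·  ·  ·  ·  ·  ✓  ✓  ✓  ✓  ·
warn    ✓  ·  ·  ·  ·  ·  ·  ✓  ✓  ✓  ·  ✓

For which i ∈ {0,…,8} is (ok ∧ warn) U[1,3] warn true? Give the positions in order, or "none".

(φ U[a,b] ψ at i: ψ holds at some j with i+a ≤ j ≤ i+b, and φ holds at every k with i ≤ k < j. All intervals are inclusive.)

Evaluate at each i in [0,8]:
  i=0: ✗ (no rhs in [1,3])
  i=1: ✗ (no rhs in [2,4])
  i=2: ✗ (no rhs in [3,5])
  i=3: ✗ (no rhs in [4,6])
  i=4: ✗ (lhs fails at k=4 before rhs at j=7)
  i=5: ✗ (lhs fails at k=5 before rhs at j=7)
  i=6: ✗ (lhs fails at k=6 before rhs at j=7)
  i=7: ✓ (rhs at j=8; lhs holds on [7,7])
  i=8: ✓ (rhs at j=9; lhs holds on [8,8])

7, 8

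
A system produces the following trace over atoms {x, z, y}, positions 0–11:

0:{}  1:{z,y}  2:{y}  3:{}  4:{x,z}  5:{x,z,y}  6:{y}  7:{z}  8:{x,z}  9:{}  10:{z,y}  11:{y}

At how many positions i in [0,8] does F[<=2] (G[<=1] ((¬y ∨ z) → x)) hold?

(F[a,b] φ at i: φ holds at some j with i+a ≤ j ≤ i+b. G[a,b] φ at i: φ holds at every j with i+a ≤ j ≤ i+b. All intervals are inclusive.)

Evaluate at each i in [0,8]:
  i=0: ✗ (none in [0,2])
  i=1: ✗ (none in [1,3])
  i=2: ✓ (witness j=4)
  i=3: ✓ (witness j=4)
  i=4: ✓ (witness j=4)
  i=5: ✓ (witness j=5)
  i=6: ✗ (none in [6,8])
  i=7: ✗ (none in [7,9])
  i=8: ✗ (none in [8,10])
Positions where it holds: {2, 3, 4, 5} → 4.

4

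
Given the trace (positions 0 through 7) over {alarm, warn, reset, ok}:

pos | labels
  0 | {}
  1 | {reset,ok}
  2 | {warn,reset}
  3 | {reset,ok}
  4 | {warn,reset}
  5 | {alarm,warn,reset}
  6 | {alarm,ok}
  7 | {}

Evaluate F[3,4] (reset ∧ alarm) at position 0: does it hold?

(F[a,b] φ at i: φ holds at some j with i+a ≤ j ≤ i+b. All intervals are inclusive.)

Check (reset ∧ alarm) at each j in [3,4]:
  j=3: false
  j=4: false
No position in the window satisfies it → formula fails.

False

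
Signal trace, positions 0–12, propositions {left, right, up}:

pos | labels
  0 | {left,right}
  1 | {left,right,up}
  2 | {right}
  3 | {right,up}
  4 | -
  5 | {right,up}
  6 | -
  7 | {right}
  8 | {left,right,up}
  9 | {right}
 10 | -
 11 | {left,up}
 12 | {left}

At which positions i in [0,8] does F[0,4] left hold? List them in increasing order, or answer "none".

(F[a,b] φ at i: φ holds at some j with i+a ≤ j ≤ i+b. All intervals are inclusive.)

0, 1, 4, 5, 6, 7, 8

Evaluate at each i in [0,8]:
  i=0: ✓ (witness j=0)
  i=1: ✓ (witness j=1)
  i=2: ✗ (none in [2,6])
  i=3: ✗ (none in [3,7])
  i=4: ✓ (witness j=8)
  i=5: ✓ (witness j=8)
  i=6: ✓ (witness j=8)
  i=7: ✓ (witness j=8)
  i=8: ✓ (witness j=8)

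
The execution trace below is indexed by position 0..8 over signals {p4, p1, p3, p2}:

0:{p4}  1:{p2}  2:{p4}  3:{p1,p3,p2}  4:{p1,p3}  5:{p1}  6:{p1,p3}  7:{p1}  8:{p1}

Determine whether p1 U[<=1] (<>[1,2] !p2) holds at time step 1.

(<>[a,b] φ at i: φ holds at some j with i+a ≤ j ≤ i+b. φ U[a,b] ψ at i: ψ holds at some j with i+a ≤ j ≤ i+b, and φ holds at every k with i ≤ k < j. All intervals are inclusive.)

Yes

Need some j in [1,2] with <>[1,2] !p2, and p1 at every k in [1,j-1].
  j=1: <>[1,2] !p2 holds; no prefix to check → satisfied.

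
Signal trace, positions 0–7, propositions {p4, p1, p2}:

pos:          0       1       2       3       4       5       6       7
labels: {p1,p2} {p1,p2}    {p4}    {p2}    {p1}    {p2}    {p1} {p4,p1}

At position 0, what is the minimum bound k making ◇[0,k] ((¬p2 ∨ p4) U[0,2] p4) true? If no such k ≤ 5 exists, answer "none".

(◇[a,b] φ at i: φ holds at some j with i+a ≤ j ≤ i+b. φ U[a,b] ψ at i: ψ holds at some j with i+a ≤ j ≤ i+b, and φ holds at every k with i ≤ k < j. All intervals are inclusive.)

2

Scan j = 0,1,… for ((¬p2 ∨ p4) U[0,2] p4):
  j=0: fails
  j=1: fails
  j=2: holds
First hit at j=2, so smallest k = 2-0 = 2.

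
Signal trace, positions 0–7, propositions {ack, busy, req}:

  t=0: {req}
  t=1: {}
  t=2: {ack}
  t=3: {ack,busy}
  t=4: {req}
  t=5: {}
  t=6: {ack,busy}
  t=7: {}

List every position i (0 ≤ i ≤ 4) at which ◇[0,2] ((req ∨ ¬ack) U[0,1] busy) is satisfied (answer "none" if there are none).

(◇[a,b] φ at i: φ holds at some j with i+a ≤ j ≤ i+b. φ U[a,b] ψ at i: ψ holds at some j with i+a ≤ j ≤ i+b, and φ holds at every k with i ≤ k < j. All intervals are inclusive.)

1, 2, 3, 4

Evaluate at each i in [0,4]:
  i=0: ✗ (none in [0,2])
  i=1: ✓ (witness j=3)
  i=2: ✓ (witness j=3)
  i=3: ✓ (witness j=3)
  i=4: ✓ (witness j=5)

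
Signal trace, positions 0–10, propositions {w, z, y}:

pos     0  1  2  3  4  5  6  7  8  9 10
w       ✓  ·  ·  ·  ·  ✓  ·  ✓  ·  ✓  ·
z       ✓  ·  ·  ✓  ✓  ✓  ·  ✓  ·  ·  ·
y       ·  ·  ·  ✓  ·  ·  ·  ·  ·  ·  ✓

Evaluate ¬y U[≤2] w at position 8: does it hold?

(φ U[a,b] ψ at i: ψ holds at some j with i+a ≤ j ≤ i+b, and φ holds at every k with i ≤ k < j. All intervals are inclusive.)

Need some j in [8,10] with w, and ¬y at every k in [8,j-1].
  j=8: w false.
  j=9: w holds; ¬y holds at every k in [8,8] → satisfied.

Holds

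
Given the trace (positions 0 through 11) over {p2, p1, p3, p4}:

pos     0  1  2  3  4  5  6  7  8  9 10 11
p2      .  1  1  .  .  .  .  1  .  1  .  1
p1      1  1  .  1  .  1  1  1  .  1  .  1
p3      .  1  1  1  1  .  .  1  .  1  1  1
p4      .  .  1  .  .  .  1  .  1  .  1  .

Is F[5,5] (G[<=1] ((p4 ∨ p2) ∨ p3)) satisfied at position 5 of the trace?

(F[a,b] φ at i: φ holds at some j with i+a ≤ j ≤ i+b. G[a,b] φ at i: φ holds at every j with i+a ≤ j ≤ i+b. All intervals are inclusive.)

True

Check G[<=1] ((p4 ∨ p2) ∨ p3) at each j in [10,10]:
  j=10: holds on [10,11]
Found at j=10 → formula holds.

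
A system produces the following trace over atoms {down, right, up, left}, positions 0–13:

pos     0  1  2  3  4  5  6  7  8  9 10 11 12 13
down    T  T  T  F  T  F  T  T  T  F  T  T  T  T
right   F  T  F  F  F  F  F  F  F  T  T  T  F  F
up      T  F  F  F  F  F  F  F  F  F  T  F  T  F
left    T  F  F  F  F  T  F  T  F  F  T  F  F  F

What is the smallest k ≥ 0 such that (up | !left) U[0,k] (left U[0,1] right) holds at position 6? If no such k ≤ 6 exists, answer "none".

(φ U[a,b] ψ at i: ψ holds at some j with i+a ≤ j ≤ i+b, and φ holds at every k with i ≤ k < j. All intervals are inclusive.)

none

Need earliest j ≥ 6 with (left U[0,1] right), and (up | !left) at every k in [6,j-1].
  j=6: rhs fails.
  j=7: rhs fails.
  j=8: rhs fails.
  j=9: rhs holds but lhs fails at k=7.
  j=10: rhs holds but lhs fails at k=7.
  j=11: rhs holds but lhs fails at k=7.
  j=12: rhs fails.
No witness within the range → none.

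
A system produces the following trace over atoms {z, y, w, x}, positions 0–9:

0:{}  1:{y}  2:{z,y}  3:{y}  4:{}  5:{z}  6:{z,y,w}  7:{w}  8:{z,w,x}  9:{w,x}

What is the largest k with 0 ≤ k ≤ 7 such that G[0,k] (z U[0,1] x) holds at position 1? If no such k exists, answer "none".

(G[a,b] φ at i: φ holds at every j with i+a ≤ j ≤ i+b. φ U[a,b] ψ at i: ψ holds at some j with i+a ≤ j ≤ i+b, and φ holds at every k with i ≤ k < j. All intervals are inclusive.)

none

(z U[0,1] x) must hold from j=1 onward; find where it first fails.
  j=1: fails → no k works.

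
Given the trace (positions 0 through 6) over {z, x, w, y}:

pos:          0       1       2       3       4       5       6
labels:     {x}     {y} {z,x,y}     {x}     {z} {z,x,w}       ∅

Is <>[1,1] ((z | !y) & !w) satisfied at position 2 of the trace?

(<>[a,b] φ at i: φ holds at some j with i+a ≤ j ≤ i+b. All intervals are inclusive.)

Check ((z | !y) & !w) at each j in [3,3]:
  j=3: true
Found at j=3 → formula holds.

Yes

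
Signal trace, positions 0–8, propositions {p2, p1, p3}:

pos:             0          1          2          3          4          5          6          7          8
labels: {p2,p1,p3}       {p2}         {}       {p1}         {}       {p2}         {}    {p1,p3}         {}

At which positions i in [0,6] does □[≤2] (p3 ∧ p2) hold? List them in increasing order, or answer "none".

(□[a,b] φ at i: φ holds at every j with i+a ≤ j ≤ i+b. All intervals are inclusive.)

none

Evaluate at each i in [0,6]:
  i=0: ✗ (fails at j=1)
  i=1: ✗ (fails at j=1)
  i=2: ✗ (fails at j=2)
  i=3: ✗ (fails at j=3)
  i=4: ✗ (fails at j=4)
  i=5: ✗ (fails at j=5)
  i=6: ✗ (fails at j=6)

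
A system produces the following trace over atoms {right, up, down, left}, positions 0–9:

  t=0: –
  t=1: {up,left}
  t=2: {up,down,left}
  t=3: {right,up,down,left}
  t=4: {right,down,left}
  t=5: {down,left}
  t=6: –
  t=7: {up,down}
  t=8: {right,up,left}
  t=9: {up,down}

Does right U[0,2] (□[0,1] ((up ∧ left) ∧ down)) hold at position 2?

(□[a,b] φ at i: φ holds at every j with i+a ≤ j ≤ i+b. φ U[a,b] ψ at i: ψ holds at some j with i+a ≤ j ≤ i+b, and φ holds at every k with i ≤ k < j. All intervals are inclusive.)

Need some j in [2,4] with □[0,1] ((up ∧ left) ∧ down), and right at every k in [2,j-1].
  j=2: □[0,1] ((up ∧ left) ∧ down) holds; no prefix to check → satisfied.

Holds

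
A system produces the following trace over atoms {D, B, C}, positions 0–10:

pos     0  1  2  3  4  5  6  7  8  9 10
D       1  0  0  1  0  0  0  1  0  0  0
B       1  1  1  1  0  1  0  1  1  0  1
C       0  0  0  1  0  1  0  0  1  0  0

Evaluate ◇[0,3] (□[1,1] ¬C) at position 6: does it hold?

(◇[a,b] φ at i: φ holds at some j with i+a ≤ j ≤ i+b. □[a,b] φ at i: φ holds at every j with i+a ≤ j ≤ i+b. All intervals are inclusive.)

Check □[1,1] ¬C at each j in [6,9]:
  j=6: holds on [7,7]
  j=7: fails at 8
  j=8: holds on [9,9]
  j=9: holds on [10,10]
Found at j=6 → formula holds.

Holds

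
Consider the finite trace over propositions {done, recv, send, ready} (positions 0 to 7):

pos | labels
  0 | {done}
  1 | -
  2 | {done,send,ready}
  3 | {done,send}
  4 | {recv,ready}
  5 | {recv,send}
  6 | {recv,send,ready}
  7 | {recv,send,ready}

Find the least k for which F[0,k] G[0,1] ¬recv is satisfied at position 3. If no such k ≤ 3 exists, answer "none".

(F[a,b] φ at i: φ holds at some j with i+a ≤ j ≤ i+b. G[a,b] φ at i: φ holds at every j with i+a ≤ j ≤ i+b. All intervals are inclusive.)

Scan j = 3,4,… for G[0,1] ¬recv:
  j=3: fails
  j=4: fails
  j=5: fails
  j=6: fails
No j in [3,6] satisfies it → none.

none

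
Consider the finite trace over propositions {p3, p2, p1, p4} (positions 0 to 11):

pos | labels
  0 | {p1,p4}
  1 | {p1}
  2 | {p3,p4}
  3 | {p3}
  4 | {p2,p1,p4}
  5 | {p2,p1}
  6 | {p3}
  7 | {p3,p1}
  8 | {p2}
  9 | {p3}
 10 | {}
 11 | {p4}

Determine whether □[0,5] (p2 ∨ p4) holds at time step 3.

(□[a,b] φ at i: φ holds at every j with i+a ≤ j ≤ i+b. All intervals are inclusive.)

No

Check (p2 ∨ p4) at every j in [3,8]:
  j=3: false
  j=4: true
  j=5: true
  j=6: false
  j=7: false
  j=8: true
Fails at j=3 → formula fails.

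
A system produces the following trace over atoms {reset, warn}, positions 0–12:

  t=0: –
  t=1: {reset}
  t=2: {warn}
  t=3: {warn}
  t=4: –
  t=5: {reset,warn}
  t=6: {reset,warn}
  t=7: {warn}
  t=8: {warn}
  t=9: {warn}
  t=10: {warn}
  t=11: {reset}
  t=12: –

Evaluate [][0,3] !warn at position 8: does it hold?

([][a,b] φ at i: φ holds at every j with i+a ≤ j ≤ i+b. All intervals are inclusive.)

Does not hold

Check !warn at every j in [8,11]:
  j=8: false
  j=9: false
  j=10: false
  j=11: true
Fails at j=8 → formula fails.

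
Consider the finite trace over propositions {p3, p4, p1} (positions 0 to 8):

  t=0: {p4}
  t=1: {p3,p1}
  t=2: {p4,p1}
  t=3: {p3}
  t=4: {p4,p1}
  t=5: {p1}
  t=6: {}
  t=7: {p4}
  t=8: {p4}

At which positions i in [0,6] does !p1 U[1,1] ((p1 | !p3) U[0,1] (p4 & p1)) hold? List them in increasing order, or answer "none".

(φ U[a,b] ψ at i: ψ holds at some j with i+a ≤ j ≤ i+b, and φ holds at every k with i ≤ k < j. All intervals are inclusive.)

0, 3

Evaluate at each i in [0,6]:
  i=0: ✓ (rhs at j=1; lhs holds on [0,0])
  i=1: ✗ (lhs fails at k=1 before rhs at j=2)
  i=2: ✗ (no rhs in [3,3])
  i=3: ✓ (rhs at j=4; lhs holds on [3,3])
  i=4: ✗ (no rhs in [5,5])
  i=5: ✗ (no rhs in [6,6])
  i=6: ✗ (no rhs in [7,7])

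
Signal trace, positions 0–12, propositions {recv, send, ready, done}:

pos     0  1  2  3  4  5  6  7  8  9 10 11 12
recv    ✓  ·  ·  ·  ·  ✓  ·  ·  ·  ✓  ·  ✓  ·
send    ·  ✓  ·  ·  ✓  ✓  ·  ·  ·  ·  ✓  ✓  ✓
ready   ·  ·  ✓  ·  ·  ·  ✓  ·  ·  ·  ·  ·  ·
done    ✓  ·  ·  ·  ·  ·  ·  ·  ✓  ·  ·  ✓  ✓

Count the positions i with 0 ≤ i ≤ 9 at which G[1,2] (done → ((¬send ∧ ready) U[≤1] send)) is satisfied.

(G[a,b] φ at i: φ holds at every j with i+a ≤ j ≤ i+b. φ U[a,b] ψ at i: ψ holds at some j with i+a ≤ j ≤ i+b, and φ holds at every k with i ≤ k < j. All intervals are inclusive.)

Evaluate at each i in [0,9]:
  i=0: ✓ (all of [1,2])
  i=1: ✓ (all of [2,3])
  i=2: ✓ (all of [3,4])
  i=3: ✓ (all of [4,5])
  i=4: ✓ (all of [5,6])
  i=5: ✓ (all of [6,7])
  i=6: ✗ (fails at j=8)
  i=7: ✗ (fails at j=8)
  i=8: ✓ (all of [9,10])
  i=9: ✓ (all of [10,11])
Positions where it holds: {0, 1, 2, 3, 4, 5, 8, 9} → 8.

8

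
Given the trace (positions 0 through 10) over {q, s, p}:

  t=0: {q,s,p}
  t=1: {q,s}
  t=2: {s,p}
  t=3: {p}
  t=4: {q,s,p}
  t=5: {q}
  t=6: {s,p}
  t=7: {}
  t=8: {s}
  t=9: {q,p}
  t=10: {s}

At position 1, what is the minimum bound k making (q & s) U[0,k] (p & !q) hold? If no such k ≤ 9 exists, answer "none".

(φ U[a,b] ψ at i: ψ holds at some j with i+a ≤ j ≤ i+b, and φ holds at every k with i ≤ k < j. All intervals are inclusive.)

1

Need earliest j ≥ 1 with (p & !q), and (q & s) at every k in [1,j-1].
  j=1: rhs fails.
  j=2: rhs holds; lhs holds on [1,1]. k = 1.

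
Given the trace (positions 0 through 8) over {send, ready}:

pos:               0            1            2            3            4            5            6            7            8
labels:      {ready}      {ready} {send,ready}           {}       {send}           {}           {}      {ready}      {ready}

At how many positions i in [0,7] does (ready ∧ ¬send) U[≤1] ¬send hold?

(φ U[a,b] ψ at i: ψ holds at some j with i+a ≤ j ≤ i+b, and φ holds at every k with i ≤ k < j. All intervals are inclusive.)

Evaluate at each i in [0,7]:
  i=0: ✓ (rhs at j=0)
  i=1: ✓ (rhs at j=1)
  i=2: ✗ (lhs fails at k=2 before rhs at j=3)
  i=3: ✓ (rhs at j=3)
  i=4: ✗ (lhs fails at k=4 before rhs at j=5)
  i=5: ✓ (rhs at j=5)
  i=6: ✓ (rhs at j=6)
  i=7: ✓ (rhs at j=7)
Positions where it holds: {0, 1, 3, 5, 6, 7} → 6.

6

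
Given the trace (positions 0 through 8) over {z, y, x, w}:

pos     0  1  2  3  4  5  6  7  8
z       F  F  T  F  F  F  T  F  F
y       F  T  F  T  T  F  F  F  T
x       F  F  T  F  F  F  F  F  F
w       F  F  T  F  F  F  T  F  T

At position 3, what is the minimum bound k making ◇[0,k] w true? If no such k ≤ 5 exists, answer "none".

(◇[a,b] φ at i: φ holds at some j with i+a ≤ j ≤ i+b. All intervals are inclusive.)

Scan j = 3,4,… for w:
  j=3: fails
  j=4: fails
  j=5: fails
  j=6: holds
First hit at j=6, so smallest k = 6-3 = 3.

3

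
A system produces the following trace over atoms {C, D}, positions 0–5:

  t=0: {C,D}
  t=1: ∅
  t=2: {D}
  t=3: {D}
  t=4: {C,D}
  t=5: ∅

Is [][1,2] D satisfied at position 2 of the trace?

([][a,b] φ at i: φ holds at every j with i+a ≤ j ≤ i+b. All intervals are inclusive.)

Yes

Check D at every j in [3,4]:
  j=3: true
  j=4: true
All positions satisfy it → formula holds.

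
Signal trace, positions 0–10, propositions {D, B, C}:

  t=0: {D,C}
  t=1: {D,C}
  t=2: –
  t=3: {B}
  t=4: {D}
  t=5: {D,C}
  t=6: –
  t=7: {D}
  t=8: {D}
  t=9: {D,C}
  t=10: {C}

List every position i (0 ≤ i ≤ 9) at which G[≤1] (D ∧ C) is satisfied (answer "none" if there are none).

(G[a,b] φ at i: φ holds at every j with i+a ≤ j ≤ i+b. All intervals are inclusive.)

0

Evaluate at each i in [0,9]:
  i=0: ✓ (all of [0,1])
  i=1: ✗ (fails at j=2)
  i=2: ✗ (fails at j=2)
  i=3: ✗ (fails at j=3)
  i=4: ✗ (fails at j=4)
  i=5: ✗ (fails at j=6)
  i=6: ✗ (fails at j=6)
  i=7: ✗ (fails at j=7)
  i=8: ✗ (fails at j=8)
  i=9: ✗ (fails at j=10)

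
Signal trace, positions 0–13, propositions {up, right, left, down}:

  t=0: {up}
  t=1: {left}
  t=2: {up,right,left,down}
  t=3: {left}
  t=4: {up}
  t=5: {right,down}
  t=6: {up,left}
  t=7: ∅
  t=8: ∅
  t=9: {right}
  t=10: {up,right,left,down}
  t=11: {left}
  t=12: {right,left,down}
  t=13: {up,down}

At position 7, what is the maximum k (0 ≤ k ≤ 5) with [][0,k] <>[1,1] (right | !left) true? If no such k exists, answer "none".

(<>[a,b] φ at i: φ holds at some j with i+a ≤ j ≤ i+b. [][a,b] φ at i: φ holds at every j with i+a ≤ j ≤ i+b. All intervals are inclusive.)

2

<>[1,1] (right | !left) must hold from j=7 onward; find where it first fails.
  j=7: holds
  j=8: holds
  j=9: holds
  j=10: fails
Holds on [7,9], so largest k = 2.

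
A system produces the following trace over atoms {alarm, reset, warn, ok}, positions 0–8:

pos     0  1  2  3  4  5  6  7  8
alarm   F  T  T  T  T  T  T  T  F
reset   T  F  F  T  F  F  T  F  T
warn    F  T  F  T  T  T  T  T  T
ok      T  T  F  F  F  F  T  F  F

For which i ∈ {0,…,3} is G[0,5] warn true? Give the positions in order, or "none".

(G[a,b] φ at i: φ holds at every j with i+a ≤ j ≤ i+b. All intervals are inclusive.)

3

Evaluate at each i in [0,3]:
  i=0: ✗ (fails at j=0)
  i=1: ✗ (fails at j=2)
  i=2: ✗ (fails at j=2)
  i=3: ✓ (all of [3,8])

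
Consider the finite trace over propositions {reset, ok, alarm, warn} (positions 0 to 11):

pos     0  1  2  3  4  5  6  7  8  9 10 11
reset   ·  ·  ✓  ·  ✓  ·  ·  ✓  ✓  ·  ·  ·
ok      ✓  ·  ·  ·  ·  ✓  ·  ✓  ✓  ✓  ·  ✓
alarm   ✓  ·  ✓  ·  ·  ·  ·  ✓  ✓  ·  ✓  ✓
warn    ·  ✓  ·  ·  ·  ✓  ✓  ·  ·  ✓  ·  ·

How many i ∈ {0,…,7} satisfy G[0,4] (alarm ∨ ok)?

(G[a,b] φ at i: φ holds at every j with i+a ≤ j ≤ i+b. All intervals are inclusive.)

1

Evaluate at each i in [0,7]:
  i=0: ✗ (fails at j=1)
  i=1: ✗ (fails at j=1)
  i=2: ✗ (fails at j=3)
  i=3: ✗ (fails at j=3)
  i=4: ✗ (fails at j=4)
  i=5: ✗ (fails at j=6)
  i=6: ✗ (fails at j=6)
  i=7: ✓ (all of [7,11])
Positions where it holds: {7} → 1.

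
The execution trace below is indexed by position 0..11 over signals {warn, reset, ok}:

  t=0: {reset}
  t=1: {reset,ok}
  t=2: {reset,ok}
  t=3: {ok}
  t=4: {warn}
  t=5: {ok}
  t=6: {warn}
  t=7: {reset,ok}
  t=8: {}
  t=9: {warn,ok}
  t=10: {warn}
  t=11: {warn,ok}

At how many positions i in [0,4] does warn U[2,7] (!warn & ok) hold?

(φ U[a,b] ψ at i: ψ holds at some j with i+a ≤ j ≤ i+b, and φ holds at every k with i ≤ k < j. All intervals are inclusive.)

Evaluate at each i in [0,4]:
  i=0: ✗ (lhs fails at k=0 before rhs at j=2)
  i=1: ✗ (lhs fails at k=1 before rhs at j=3)
  i=2: ✗ (lhs fails at k=2 before rhs at j=5)
  i=3: ✗ (lhs fails at k=3 before rhs at j=5)
  i=4: ✗ (lhs fails at k=5 before rhs at j=7)
Positions where it holds: {} → 0.

0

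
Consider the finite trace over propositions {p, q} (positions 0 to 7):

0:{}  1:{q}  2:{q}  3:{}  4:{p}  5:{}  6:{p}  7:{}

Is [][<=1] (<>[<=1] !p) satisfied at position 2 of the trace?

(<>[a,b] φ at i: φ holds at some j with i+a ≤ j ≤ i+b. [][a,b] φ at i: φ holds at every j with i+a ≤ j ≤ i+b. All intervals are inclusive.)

True

Check <>[<=1] !p at every j in [2,3]:
  j=2: holds (witness at 2)
  j=3: holds (witness at 3)
All positions satisfy it → formula holds.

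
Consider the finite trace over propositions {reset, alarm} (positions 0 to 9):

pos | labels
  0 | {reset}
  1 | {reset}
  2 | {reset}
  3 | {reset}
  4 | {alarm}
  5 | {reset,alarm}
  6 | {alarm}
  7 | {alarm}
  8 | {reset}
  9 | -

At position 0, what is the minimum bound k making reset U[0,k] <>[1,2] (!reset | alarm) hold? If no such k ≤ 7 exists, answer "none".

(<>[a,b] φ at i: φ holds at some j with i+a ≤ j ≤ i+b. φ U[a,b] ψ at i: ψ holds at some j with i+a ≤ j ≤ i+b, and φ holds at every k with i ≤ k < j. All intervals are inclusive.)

2

Need earliest j ≥ 0 with <>[1,2] (!reset | alarm), and reset at every k in [0,j-1].
  j=0: rhs fails.
  j=1: rhs fails.
  j=2: rhs holds; lhs holds on [0,1]. k = 2.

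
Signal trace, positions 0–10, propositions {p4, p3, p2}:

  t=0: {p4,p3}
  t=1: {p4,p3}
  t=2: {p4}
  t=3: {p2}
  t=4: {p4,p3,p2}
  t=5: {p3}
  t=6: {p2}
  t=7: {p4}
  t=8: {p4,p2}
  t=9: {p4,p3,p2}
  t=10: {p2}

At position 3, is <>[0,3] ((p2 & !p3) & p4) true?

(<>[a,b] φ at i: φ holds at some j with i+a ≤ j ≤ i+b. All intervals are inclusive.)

Check ((p2 & !p3) & p4) at each j in [3,6]:
  j=3: false
  j=4: false
  j=5: false
  j=6: false
No position in the window satisfies it → formula fails.

Does not hold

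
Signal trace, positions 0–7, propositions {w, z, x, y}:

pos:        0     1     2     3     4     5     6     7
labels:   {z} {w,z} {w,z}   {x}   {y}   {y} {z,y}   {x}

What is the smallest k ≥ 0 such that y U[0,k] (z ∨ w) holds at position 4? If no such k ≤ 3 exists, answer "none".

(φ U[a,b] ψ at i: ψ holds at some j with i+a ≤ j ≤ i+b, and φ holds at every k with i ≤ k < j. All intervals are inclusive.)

2

Need earliest j ≥ 4 with (z ∨ w), and y at every k in [4,j-1].
  j=4: rhs fails.
  j=5: rhs fails.
  j=6: rhs holds; lhs holds on [4,5]. k = 2.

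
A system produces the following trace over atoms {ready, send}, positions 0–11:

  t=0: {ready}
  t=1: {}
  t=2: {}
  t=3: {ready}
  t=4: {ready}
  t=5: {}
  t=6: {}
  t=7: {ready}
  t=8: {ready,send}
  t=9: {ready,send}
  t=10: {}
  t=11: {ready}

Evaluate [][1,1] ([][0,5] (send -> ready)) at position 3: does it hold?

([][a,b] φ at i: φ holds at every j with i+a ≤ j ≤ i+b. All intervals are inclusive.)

Holds

Check [][0,5] (send -> ready) at every j in [4,4]:
  j=4: holds on [4,9]
All positions satisfy it → formula holds.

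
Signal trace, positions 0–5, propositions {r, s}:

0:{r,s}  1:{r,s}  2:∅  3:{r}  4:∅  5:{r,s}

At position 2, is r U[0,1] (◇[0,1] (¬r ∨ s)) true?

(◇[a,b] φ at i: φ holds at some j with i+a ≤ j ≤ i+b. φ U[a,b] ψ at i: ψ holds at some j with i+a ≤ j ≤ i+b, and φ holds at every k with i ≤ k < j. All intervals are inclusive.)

Need some j in [2,3] with ◇[0,1] (¬r ∨ s), and r at every k in [2,j-1].
  j=2: ◇[0,1] (¬r ∨ s) holds; no prefix to check → satisfied.

Yes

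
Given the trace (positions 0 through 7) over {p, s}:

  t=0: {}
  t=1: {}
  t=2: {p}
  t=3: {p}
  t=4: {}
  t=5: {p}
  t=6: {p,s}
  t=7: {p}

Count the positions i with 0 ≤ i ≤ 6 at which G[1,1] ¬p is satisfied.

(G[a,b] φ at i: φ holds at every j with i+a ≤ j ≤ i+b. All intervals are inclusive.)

Evaluate at each i in [0,6]:
  i=0: ✓ (all of [1,1])
  i=1: ✗ (fails at j=2)
  i=2: ✗ (fails at j=3)
  i=3: ✓ (all of [4,4])
  i=4: ✗ (fails at j=5)
  i=5: ✗ (fails at j=6)
  i=6: ✗ (fails at j=7)
Positions where it holds: {0, 3} → 2.

2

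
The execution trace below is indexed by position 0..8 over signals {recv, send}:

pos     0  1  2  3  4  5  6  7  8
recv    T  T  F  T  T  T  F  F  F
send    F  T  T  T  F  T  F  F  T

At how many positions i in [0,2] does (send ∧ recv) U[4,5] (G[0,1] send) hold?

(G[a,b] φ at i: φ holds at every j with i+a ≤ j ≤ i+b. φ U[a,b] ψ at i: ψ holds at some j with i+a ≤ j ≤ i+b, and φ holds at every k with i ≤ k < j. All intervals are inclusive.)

0

Evaluate at each i in [0,2]:
  i=0: ✗ (no rhs in [4,5])
  i=1: ✗ (no rhs in [5,6])
  i=2: ✗ (no rhs in [6,7])
Positions where it holds: {} → 0.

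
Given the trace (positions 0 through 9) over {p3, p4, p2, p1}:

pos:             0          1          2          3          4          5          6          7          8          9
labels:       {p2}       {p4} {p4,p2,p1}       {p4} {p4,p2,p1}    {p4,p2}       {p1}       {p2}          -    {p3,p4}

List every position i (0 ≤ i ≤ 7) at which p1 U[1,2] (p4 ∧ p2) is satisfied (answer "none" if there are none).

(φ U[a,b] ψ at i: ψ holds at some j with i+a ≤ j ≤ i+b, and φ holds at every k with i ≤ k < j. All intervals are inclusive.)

4

Evaluate at each i in [0,7]:
  i=0: ✗ (lhs fails at k=0 before rhs at j=2)
  i=1: ✗ (lhs fails at k=1 before rhs at j=2)
  i=2: ✗ (lhs fails at k=3 before rhs at j=4)
  i=3: ✗ (lhs fails at k=3 before rhs at j=4)
  i=4: ✓ (rhs at j=5; lhs holds on [4,4])
  i=5: ✗ (no rhs in [6,7])
  i=6: ✗ (no rhs in [7,8])
  i=7: ✗ (no rhs in [8,9])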